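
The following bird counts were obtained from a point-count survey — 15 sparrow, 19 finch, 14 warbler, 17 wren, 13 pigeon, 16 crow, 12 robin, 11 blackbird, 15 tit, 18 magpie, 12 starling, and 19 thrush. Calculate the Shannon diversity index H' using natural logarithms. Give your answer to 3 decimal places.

2.469

Total N = 15+19+14+17+13+16+12+11+15+18+12+19 = 181, so the proportions are 0.08287, 0.10497, 0.07735, 0.09392, 0.07182, 0.0884, 0.0663, 0.06077, 0.08287, 0.09945, 0.0663, 0.10497 (working shown to 5 dp, full precision carried).
Each pᵢ ln pᵢ term: 0.08287×(-2.49045)=-0.20639, 0.10497×(-2.25406)=-0.23661, 0.07735×(-2.55944)=-0.19797, 0.09392×(-2.36528)=-0.22215, 0.07182×(-2.63355)=-0.18915, 0.0884×(-2.42591)=-0.21444, 0.0663×(-2.71359)=-0.17991, 0.06077×(-2.80060)=-0.17020, 0.08287×(-2.49045)=-0.20639, 0.09945×(-2.30813)=-0.22954, 0.0663×(-2.71359)=-0.17991, 0.10497×(-2.25406)=-0.23661.
Sum = -2.46928, so H' = 2.469.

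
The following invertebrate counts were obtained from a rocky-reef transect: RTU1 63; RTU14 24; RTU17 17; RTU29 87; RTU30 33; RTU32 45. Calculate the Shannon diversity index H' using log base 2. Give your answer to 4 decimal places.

2.3829

Total N = 63+24+17+87+33+45 = 269, so the proportions are 0.234201, 0.089219, 0.063197, 0.32342, 0.122677, 0.167286 (working shown to 6 dp, full precision carried).
Each pᵢ log₂ pᵢ term: 0.234201×(-2.094182)=-0.490459, 0.089219×(-3.486500)=-0.311063, 0.063197×(-3.984000)=-0.251777, 0.32342×(-1.628519)=-0.526696, 0.122677×(-3.027068)=-0.371350, 0.167286×(-2.579609)=-0.431533.
Sum = -2.382878, so H' = 2.3829.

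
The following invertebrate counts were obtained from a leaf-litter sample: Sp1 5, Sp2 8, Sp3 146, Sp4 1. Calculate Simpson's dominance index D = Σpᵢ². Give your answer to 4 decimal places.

0.8362

Total N = 5+8+146+1 = 160, so the proportions are 0.03125, 0.05, 0.9125, 0.00625 (working shown to 6 dp, full precision carried).
D = 0.03125² + 0.05² + 0.9125² + 0.00625² = 0.000977 + 0.002500 + 0.832656 + 0.000039 = 0.836172.
To 4 decimal places, D = 0.8362.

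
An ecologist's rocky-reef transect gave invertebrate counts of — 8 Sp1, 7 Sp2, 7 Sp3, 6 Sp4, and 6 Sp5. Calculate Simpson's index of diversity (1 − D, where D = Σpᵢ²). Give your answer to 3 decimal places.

Total N = 8+7+7+6+6 = 34, so the proportions are 0.23529, 0.20588, 0.20588, 0.17647, 0.17647 (working shown to 5 dp, full precision carried).
D = 0.23529² + 0.20588² + 0.20588² + 0.17647² + 0.17647² = 0.05536 + 0.04239 + 0.04239 + 0.03114 + 0.03114 = 0.20242.
So 1 − D = 0.79758, i.e. 0.798 to 3 decimal places.

0.798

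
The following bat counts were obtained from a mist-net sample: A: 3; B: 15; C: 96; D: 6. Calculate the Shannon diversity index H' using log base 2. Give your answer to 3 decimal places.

Total N = 3+15+96+6 = 120, so the proportions are 0.025, 0.125, 0.8, 0.05 (working shown to 5 dp, full precision carried).
Each pᵢ log₂ pᵢ term: 0.025×(-5.32193)=-0.13305, 0.125×(-3.00000)=-0.37500, 0.8×(-0.32193)=-0.25754, 0.05×(-4.32193)=-0.21610.
Sum = -0.98169, so H' = 0.982.

0.982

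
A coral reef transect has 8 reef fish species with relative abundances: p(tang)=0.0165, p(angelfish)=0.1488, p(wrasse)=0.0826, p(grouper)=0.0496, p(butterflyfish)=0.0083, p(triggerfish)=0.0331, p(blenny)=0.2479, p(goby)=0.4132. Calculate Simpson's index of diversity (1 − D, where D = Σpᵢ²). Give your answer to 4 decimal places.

0.7350

D = 0.0165² + 0.1488² + 0.0826² + 0.0496² + 0.0083² + 0.0331² + 0.2479² + 0.4132² = 0.000272 + 0.022141 + 0.006823 + 0.002460 + 0.000069 + 0.001096 + 0.061454 + 0.170734 = 0.265050 (working shown to 6 dp, full precision carried).
So 1 − D = 0.734950, i.e. 0.7350 to 4 decimal places.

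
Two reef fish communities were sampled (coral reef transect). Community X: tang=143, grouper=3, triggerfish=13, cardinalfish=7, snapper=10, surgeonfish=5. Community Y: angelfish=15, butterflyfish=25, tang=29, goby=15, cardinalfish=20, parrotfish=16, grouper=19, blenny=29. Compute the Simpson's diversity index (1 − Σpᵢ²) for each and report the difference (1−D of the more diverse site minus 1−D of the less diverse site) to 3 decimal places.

Community X: N=181, proportions 0.790055, 0.016575, 0.071823, 0.038674, 0.055249, 0.027624, giving 1−D = 0.365068 (working shown to 6 dp, full precision carried).
Community Y: N=168, proportions 0.089286, 0.14881, 0.172619, 0.089286, 0.119048, 0.095238, 0.113095, 0.172619, giving 1−D = 0.866284.
Difference = |0.365068 − 0.866284| = 0.501216, i.e. 0.501 to 3 decimal places.

0.501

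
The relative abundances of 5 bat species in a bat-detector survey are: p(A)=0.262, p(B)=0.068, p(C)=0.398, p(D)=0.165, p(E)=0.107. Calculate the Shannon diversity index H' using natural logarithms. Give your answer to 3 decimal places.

Each pᵢ ln pᵢ term (working shown to 5 dp, full precision carried): 0.262×(-1.33941)=-0.35093, 0.068×(-2.68825)=-0.18280, 0.398×(-0.92130)=-0.36668, 0.165×(-1.80181)=-0.29730, 0.107×(-2.23493)=-0.23914.
Sum = -1.43684, so H' = 1.437.

1.437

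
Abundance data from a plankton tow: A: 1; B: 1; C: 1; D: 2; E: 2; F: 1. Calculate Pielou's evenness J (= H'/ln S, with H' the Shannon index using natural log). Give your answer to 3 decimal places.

Total N = 1+1+1+2+2+1 = 8, so the proportions are 0.125, 0.125, 0.125, 0.25, 0.25, 0.125 (working shown to 5 dp, full precision carried).
H' = −Σ pᵢ ln pᵢ = −((-0.25993) + (-0.25993) + (-0.25993) + (-0.34657) + (-0.34657) + (-0.25993)) = 1.73287.
With S = 6 species, ln S = 1.79176, so J = 1.73287/1.79176 = 0.96713, i.e. 0.967 to 3 decimal places.

0.967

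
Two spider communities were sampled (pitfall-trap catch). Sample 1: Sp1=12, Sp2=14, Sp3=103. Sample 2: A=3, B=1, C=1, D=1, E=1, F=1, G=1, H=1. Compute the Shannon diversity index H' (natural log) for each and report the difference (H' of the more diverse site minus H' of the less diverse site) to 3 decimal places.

1.331

Sample 1: N=129, proportions 0.09302, 0.10853, 0.79845, giving H' = 0.64165 (working shown to 5 dp, full precision carried).
Sample 2: N=10, proportions 0.3, 0.1, 0.1, 0.1, 0.1, 0.1, 0.1, 0.1, giving H' = 1.97300.
Difference = |0.64165 − 1.97300| = 1.33135, i.e. 1.331 to 3 decimal places.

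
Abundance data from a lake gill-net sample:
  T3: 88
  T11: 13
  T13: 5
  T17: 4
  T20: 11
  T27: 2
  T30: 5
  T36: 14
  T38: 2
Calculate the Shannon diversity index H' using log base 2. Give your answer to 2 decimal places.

Total N = 88+13+5+4+11+2+5+14+2 = 144, so the proportions are 0.6111, 0.0903, 0.0347, 0.0278, 0.0764, 0.0139, 0.0347, 0.0972, 0.0139 (working shown to 4 dp, full precision carried).
Each pᵢ log₂ pᵢ term: 0.6111×(-0.7105)=-0.4342, 0.0903×(-3.4695)=-0.3132, 0.0347×(-4.8480)=-0.1683, 0.0278×(-5.1699)=-0.1436, 0.0764×(-3.7105)=-0.2834, 0.0139×(-6.1699)=-0.0857, 0.0347×(-4.8480)=-0.1683, 0.0972×(-3.3626)=-0.3269, 0.0139×(-6.1699)=-0.0857.
Sum = -2.0094, so H' = 2.01.

2.01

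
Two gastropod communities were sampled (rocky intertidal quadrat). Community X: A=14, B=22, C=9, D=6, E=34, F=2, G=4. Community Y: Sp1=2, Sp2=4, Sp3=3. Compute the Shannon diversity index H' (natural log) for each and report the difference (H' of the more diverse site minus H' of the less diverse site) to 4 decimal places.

0.5676

Community X: N=91, proportions 0.15384615, 0.24175824, 0.0989011, 0.06593407, 0.37362637, 0.02197802, 0.04395604, giving H' = 1.62840847 (working shown to 8 dp, full precision carried).
Community Y: N=9, proportions 0.22222222, 0.44444444, 0.33333333, giving H' = 1.06085695.
Difference = |1.62840847 − 1.06085695| = 0.56755152, i.e. 0.5676 to 4 decimal places.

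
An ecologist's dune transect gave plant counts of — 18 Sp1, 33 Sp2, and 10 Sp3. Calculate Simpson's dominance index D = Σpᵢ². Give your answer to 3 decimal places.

Total N = 18+33+10 = 61, so the proportions are 0.29508, 0.54098, 0.16393 (working shown to 5 dp, full precision carried).
D = 0.29508² + 0.54098² + 0.16393² = 0.08707 + 0.29266 + 0.02687 = 0.40661.
To 3 decimal places, D = 0.407.

0.407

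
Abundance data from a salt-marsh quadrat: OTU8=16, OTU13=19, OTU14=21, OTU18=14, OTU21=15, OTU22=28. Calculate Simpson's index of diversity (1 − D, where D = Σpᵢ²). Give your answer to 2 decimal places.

0.82

Total N = 16+19+21+14+15+28 = 113, so the proportions are 0.1416, 0.1681, 0.1858, 0.1239, 0.1327, 0.2478 (working shown to 4 dp, full precision carried).
D = 0.1416² + 0.1681² + 0.1858² + 0.1239² + 0.1327² + 0.2478² = 0.0200 + 0.0283 + 0.0345 + 0.0153 + 0.0176 + 0.0614 = 0.1772.
So 1 − D = 0.8228, i.e. 0.82 to 2 decimal places.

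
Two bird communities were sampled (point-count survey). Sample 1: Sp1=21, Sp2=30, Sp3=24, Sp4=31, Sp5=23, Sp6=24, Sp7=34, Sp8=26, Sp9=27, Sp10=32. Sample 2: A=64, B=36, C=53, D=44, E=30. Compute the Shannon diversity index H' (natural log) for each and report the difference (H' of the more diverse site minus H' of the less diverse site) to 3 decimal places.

Sample 1: N=272, proportions 0.07721, 0.11029, 0.08824, 0.11397, 0.08456, 0.08824, 0.125, 0.09559, 0.09926, 0.11765, giving H' = 2.29115 (working shown to 5 dp, full precision carried).
Sample 2: N=227, proportions 0.28194, 0.15859, 0.23348, 0.19383, 0.13216, giving H' = 1.57411.
Difference = |2.29115 − 1.57411| = 0.71704, i.e. 0.717 to 3 decimal places.

0.717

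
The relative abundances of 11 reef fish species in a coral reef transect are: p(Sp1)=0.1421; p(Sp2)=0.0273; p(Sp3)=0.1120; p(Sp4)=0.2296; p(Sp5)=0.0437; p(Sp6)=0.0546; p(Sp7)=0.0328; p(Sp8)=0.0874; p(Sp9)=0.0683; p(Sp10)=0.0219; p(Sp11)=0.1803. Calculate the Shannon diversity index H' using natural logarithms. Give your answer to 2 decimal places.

2.16

Each pᵢ ln pᵢ term (working shown to 4 dp, full precision carried): 0.1421×(-1.9512)=-0.2773, 0.0273×(-3.6009)=-0.0983, 0.112×(-2.1893)=-0.2452, 0.2296×(-1.4714)=-0.3378, 0.0437×(-3.1304)=-0.1368, 0.0546×(-2.9077)=-0.1588, 0.0328×(-3.4173)=-0.1121, 0.0874×(-2.4373)=-0.2130, 0.0683×(-2.6838)=-0.1833, 0.0219×(-3.8213)=-0.0837, 0.1803×(-1.7131)=-0.3089.
Sum = -2.1551, so H' = 2.16.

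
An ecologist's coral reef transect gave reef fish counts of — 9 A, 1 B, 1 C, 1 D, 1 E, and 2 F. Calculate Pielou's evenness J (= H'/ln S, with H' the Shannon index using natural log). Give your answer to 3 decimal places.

0.724

Total N = 9+1+1+1+1+2 = 15, so the proportions are 0.6, 0.06667, 0.06667, 0.06667, 0.06667, 0.13333 (working shown to 5 dp, full precision carried).
H' = −Σ pᵢ ln pᵢ = −((-0.30650) + (-0.18054) + (-0.18054) + (-0.18054) + (-0.18054) + (-0.26865)) = 1.29730.
With S = 6 species, ln S = 1.79176, so J = 1.29730/1.79176 = 0.72403, i.e. 0.724 to 3 decimal places.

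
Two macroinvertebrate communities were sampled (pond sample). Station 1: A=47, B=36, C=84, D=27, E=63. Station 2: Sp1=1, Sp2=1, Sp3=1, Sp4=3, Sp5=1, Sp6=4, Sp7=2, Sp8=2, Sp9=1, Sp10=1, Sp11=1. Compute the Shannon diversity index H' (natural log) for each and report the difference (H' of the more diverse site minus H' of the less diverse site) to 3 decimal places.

Station 1: N=257, proportions 0.18288, 0.14008, 0.32685, 0.10506, 0.24514, giving H' = 1.53290 (working shown to 5 dp, full precision carried).
Station 2: N=18, proportions 0.05556, 0.05556, 0.05556, 0.16667, 0.05556, 0.22222, 0.11111, 0.11111, 0.05556, 0.05556, 0.05556, giving H' = 2.24517.
Difference = |1.53290 − 2.24517| = 0.71227, i.e. 0.712 to 3 decimal places.

0.712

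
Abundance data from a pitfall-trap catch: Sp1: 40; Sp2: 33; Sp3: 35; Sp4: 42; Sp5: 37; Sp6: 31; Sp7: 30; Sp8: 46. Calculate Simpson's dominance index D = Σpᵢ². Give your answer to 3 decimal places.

0.128

Total N = 40+33+35+42+37+31+30+46 = 294, so the proportions are 0.13605, 0.11224, 0.11905, 0.14286, 0.12585, 0.10544, 0.10204, 0.15646 (working shown to 5 dp, full precision carried).
D = 0.13605² + 0.11224² + 0.11905² + 0.14286² + 0.12585² + 0.10544² + 0.10204² + 0.15646² = 0.01851 + 0.01260 + 0.01417 + 0.02041 + 0.01584 + 0.01112 + 0.01041 + 0.02448 = 0.12754.
To 3 decimal places, D = 0.128.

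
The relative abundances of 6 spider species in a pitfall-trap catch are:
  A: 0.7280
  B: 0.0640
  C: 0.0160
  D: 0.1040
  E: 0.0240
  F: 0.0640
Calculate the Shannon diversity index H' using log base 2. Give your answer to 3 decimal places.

1.405

Each pᵢ log₂ pᵢ term (working shown to 5 dp, full precision carried): 0.728×(-0.45799)=-0.33342, 0.064×(-3.96578)=-0.25381, 0.016×(-5.96578)=-0.09545, 0.104×(-3.26534)=-0.33960, 0.024×(-5.38082)=-0.12914, 0.064×(-3.96578)=-0.25381.
Sum = -1.40522, so H' = 1.405.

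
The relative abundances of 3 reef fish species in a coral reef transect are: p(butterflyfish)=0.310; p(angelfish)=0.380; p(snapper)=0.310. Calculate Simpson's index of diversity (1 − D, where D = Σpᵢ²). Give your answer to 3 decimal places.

D = 0.31² + 0.38² + 0.31² = 0.09610 + 0.14440 + 0.09610 = 0.33660 (working shown to 5 dp, full precision carried).
So 1 − D = 0.66340, i.e. 0.663 to 3 decimal places.

0.663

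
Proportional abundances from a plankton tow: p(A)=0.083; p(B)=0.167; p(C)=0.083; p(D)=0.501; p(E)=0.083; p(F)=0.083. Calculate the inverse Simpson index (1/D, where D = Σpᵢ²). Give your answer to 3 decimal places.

D = 0.083² + 0.167² + 0.083² + 0.501² + 0.083² + 0.083² = 0.0068890 + 0.0278890 + 0.0068890 + 0.2510010 + 0.0068890 + 0.0068890 = 0.3064460 (working shown to 7 dp, full precision carried).
So 1/D = 3.26322, i.e. 3.263 to 3 decimal places.

3.263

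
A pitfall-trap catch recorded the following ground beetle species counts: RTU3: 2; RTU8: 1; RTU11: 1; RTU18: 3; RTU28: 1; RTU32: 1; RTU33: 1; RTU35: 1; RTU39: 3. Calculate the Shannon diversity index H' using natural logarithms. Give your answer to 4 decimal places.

2.0692

Total N = 2+1+1+3+1+1+1+1+3 = 14, so the proportions are 0.142857, 0.071429, 0.071429, 0.214286, 0.071429, 0.071429, 0.071429, 0.071429, 0.214286 (working shown to 6 dp, full precision carried).
Each pᵢ ln pᵢ term: 0.142857×(-1.945910)=-0.277987, 0.071429×(-2.639057)=-0.188504, 0.071429×(-2.639057)=-0.188504, 0.214286×(-1.540445)=-0.330095, 0.071429×(-2.639057)=-0.188504, 0.071429×(-2.639057)=-0.188504, 0.071429×(-2.639057)=-0.188504, 0.071429×(-2.639057)=-0.188504, 0.214286×(-1.540445)=-0.330095.
Sum = -2.069202, so H' = 2.0692.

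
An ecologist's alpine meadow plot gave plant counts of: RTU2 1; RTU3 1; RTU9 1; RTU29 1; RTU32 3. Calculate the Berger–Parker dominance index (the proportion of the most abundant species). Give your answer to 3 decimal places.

0.429

Total N = 1+1+1+1+3 = 7, so the proportions are 0.14286, 0.14286, 0.14286, 0.14286, 0.42857 (working shown to 5 dp, full precision carried).
The largest proportion is 0.42857, i.e. d = 0.429 to 3 decimal places.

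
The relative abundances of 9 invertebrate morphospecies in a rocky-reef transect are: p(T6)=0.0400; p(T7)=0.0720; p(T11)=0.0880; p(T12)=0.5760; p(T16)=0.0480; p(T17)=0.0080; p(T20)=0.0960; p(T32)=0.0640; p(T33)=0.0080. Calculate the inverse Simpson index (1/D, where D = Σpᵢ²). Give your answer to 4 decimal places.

2.7621

D = 0.04² + 0.072² + 0.088² + 0.576² + 0.048² + 0.008² + 0.096² + 0.064² + 0.008² = 0.0016000 + 0.0051840 + 0.0077440 + 0.3317760 + 0.0023040 + 0.0000640 + 0.0092160 + 0.0040960 + 0.0000640 = 0.3620480 (working shown to 7 dp, full precision carried).
So 1/D = 2.762065, i.e. 2.7621 to 4 decimal places.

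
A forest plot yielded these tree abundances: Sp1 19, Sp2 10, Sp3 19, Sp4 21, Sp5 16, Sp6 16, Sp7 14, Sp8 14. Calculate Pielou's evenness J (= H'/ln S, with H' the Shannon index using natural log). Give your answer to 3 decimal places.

0.990

Total N = 19+10+19+21+16+16+14+14 = 129, so the proportions are 0.14729, 0.07752, 0.14729, 0.16279, 0.12403, 0.12403, 0.10853, 0.10853 (working shown to 5 dp, full precision carried).
H' = −Σ pᵢ ln pᵢ = −((-0.28211) + (-0.19823) + (-0.28211) + (-0.29551) + (-0.25888) + (-0.25888) + (-0.24101) + (-0.24101)) = 2.05775.
With S = 8 species, ln S = 2.07944, so J = 2.05775/2.07944 = 0.98957, i.e. 0.990 to 3 decimal places.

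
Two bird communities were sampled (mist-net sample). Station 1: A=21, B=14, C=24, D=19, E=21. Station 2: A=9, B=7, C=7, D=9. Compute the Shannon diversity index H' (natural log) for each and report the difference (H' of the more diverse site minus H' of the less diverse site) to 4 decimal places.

0.2163

Station 1: N=99, proportions 0.2121212, 0.1414141, 0.2424242, 0.1919192, 0.2121212, giving H' = 1.5947726 (working shown to 7 dp, full precision carried).
Station 2: N=32, proportions 0.28125, 0.21875, 0.21875, 0.28125, giving H' = 1.3784614.
Difference = |1.5947726 − 1.3784614| = 0.2163112, i.e. 0.2163 to 4 decimal places.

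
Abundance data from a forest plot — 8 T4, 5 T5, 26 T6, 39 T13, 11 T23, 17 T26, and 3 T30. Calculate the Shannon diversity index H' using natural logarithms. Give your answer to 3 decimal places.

Total N = 8+5+26+39+11+17+3 = 109, so the proportions are 0.07339, 0.04587, 0.23853, 0.3578, 0.10092, 0.15596, 0.02752 (working shown to 5 dp, full precision carried).
Each pᵢ ln pᵢ term: 0.07339×(-2.61191)=-0.19170, 0.04587×(-3.08191)=-0.14137, 0.23853×(-1.43325)=-0.34188, 0.3578×(-1.02779)=-0.36774, 0.10092×(-2.29345)=-0.23145, 0.15596×(-1.85813)=-0.28980, 0.02752×(-3.59274)=-0.09888.
Sum = -1.66282, so H' = 1.663.

1.663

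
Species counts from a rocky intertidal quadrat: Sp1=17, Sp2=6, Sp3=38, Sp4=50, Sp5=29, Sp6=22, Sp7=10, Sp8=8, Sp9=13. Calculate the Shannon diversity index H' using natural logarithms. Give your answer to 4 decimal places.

1.9912

Total N = 17+6+38+50+29+22+10+8+13 = 193, so the proportions are 0.088083, 0.031088, 0.196891, 0.259067, 0.150259, 0.11399, 0.051813, 0.041451, 0.067358 (working shown to 6 dp, full precision carried).
Each pᵢ ln pᵢ term: 0.088083×(-2.429477)=-0.213995, 0.031088×(-3.470931)=-0.107905, 0.196891×(-1.625104)=-0.319969, 0.259067×(-1.350667)=-0.349914, 0.150259×(-1.895394)=-0.284800, 0.11399×(-2.171648)=-0.247545, 0.051813×(-2.960105)=-0.153373, 0.041451×(-3.183249)=-0.131948, 0.067358×(-2.697741)=-0.181713.
Sum = -1.991162, so H' = 1.9912.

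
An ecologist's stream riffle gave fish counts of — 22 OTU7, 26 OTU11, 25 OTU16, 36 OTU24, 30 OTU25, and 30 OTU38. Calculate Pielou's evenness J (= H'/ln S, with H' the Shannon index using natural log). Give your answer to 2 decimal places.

0.99

Total N = 22+26+25+36+30+30 = 169, so the proportions are 0.1302, 0.1538, 0.1479, 0.213, 0.1775, 0.1775 (working shown to 4 dp, full precision carried).
H' = −Σ pᵢ ln pᵢ = −((-0.2654) + (-0.2880) + (-0.2827) + (-0.3294) + (-0.3069) + (-0.3069)) = 1.7792.
With S = 6 species, ln S = 1.7918, so J = 1.7792/1.7918 = 0.9930, i.e. 0.99 to 2 decimal places.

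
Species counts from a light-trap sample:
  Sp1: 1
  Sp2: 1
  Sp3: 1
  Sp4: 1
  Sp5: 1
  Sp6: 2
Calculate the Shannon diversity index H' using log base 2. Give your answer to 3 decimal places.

Total N = 1+1+1+1+1+2 = 7, so the proportions are 0.14286, 0.14286, 0.14286, 0.14286, 0.14286, 0.28571 (working shown to 5 dp, full precision carried).
Each pᵢ log₂ pᵢ term: 0.14286×(-2.80735)=-0.40105, 0.14286×(-2.80735)=-0.40105, 0.14286×(-2.80735)=-0.40105, 0.14286×(-2.80735)=-0.40105, 0.14286×(-2.80735)=-0.40105, 0.28571×(-1.80735)=-0.51639.
Sum = -2.52164, so H' = 2.522.

2.522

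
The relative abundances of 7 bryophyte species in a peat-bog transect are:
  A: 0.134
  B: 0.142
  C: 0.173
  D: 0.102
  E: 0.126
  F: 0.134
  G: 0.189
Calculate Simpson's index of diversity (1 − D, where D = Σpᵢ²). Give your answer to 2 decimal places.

0.85

D = 0.134² + 0.142² + 0.173² + 0.102² + 0.126² + 0.134² + 0.189² = 0.0180 + 0.0202 + 0.0299 + 0.0104 + 0.0159 + 0.0180 + 0.0357 = 0.1480 (working shown to 4 dp, full precision carried).
So 1 − D = 0.8520, i.e. 0.85 to 2 decimal places.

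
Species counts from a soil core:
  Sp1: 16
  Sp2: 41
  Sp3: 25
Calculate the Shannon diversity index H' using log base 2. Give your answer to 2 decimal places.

1.48

Total N = 16+41+25 = 82, so the proportions are 0.1951, 0.5, 0.3049 (working shown to 4 dp, full precision carried).
Each pᵢ log₂ pᵢ term: 0.1951×(-2.3576)=-0.4600, 0.5×(-1.0000)=-0.5000, 0.3049×(-1.7137)=-0.5225.
Sum = -1.4825, so H' = 1.48.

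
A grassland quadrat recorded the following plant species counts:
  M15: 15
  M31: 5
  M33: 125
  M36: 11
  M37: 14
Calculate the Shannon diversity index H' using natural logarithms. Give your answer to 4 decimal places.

0.9268

Total N = 15+5+125+11+14 = 170, so the proportions are 0.088235, 0.029412, 0.735294, 0.064706, 0.082353 (working shown to 6 dp, full precision carried).
Each pᵢ ln pᵢ term: 0.088235×(-2.427748)=-0.214213, 0.029412×(-3.526361)=-0.103716, 0.735294×(-0.307485)=-0.226092, 0.064706×(-2.737903)=-0.177158, 0.082353×(-2.496741)=-0.205614.
Sum = -0.926794, so H' = 0.9268.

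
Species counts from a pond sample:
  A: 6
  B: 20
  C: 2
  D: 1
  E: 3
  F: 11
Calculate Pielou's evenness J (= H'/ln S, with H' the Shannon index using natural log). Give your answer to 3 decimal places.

Total N = 6+20+2+1+3+11 = 43, so the proportions are 0.13953, 0.46512, 0.04651, 0.02326, 0.06977, 0.25581 (working shown to 5 dp, full precision carried).
H' = −Σ pᵢ ln pᵢ = −((-0.27481) + (-0.35603) + (-0.14270) + (-0.08747) + (-0.18576) + (-0.34875)) = 1.39552.
With S = 6 species, ln S = 1.79176, so J = 1.39552/1.79176 = 0.77886, i.e. 0.779 to 3 decimal places.

0.779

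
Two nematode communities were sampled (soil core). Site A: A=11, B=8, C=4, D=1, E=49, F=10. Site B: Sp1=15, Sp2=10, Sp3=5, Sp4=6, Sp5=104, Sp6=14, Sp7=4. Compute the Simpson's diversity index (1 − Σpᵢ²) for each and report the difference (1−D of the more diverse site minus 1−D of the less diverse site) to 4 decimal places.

Site A: N=83, proportions 0.1325301, 0.0963855, 0.0481928, 0.0120482, 0.5903614, 0.1204819, giving 1−D = 0.6076354 (working shown to 7 dp, full precision carried).
Site B: N=158, proportions 0.0949367, 0.0632911, 0.0316456, 0.0379747, 0.6582278, 0.0886076, 0.0253165, giving 1−D = 0.5427816.
Difference = |0.6076354 − 0.5427816| = 0.0648538, i.e. 0.0649 to 4 decimal places.

0.0649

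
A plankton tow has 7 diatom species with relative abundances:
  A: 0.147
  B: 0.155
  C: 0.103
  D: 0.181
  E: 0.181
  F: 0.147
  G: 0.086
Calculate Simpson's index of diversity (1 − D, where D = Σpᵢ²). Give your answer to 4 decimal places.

0.8492

D = 0.147² + 0.155² + 0.103² + 0.181² + 0.181² + 0.147² + 0.086² = 0.021609 + 0.024025 + 0.010609 + 0.032761 + 0.032761 + 0.021609 + 0.007396 = 0.150770 (working shown to 6 dp, full precision carried).
So 1 − D = 0.849230, i.e. 0.8492 to 4 decimal places.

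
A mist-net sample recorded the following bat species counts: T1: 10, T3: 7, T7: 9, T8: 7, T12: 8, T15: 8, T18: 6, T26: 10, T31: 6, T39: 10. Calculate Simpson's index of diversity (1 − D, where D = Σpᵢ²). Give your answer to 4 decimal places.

0.8965

Total N = 10+7+9+7+8+8+6+10+6+10 = 81, so the proportions are 0.123457, 0.08642, 0.111111, 0.08642, 0.098765, 0.098765, 0.074074, 0.123457, 0.074074, 0.123457 (working shown to 6 dp, full precision carried).
D = 0.123457² + 0.08642² + 0.111111² + 0.08642² + 0.098765² + 0.098765² + 0.074074² + 0.123457² + 0.074074² + 0.123457² = 0.015242 + 0.007468 + 0.012346 + 0.007468 + 0.009755 + 0.009755 + 0.005487 + 0.015242 + 0.005487 + 0.015242 = 0.103490.
So 1 − D = 0.896510, i.e. 0.8965 to 4 decimal places.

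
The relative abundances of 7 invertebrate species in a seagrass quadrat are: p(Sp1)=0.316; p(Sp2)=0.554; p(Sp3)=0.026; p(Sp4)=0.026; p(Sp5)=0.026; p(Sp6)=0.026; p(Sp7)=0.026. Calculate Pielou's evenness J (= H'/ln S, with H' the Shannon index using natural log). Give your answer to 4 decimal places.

0.5990

H' = −Σ pᵢ ln pᵢ = −((-0.364036) + (-0.327187) + (-0.094891) + (-0.094891) + (-0.094891) + (-0.094891) + (-0.094891)) = 1.165679 (working shown to 6 dp, full precision carried).
With S = 7 species, ln S = 1.945910, so J = 1.165679/1.945910 = 0.599040, i.e. 0.5990 to 4 decimal places.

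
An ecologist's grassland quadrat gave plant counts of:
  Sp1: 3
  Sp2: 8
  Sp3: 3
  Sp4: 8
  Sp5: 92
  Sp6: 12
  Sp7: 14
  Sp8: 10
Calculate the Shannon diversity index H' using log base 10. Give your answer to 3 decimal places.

Total N = 3+8+3+8+92+12+14+10 = 150, so the proportions are 0.02, 0.05333, 0.02, 0.05333, 0.61333, 0.08, 0.09333, 0.06667 (working shown to 5 dp, full precision carried).
Each pᵢ log₁₀ pᵢ term: 0.02×(-1.69897)=-0.03398, 0.05333×(-1.27300)=-0.06789, 0.02×(-1.69897)=-0.03398, 0.05333×(-1.27300)=-0.06789, 0.61333×(-0.21230)=-0.13021, 0.08×(-1.09691)=-0.08775, 0.09333×(-1.02996)=-0.09613, 0.06667×(-1.17609)=-0.07841.
Sum = -0.59625, so H' = 0.596.

0.596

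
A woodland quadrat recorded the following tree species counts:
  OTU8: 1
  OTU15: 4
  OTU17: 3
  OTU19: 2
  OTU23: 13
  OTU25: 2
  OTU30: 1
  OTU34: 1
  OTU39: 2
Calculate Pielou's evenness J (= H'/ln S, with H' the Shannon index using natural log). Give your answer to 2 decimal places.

Total N = 1+4+3+2+13+2+1+1+2 = 29, so the proportions are 0.0345, 0.1379, 0.1034, 0.069, 0.4483, 0.069, 0.0345, 0.0345, 0.069 (working shown to 4 dp, full precision carried).
H' = −Σ pᵢ ln pᵢ = −((-0.1161) + (-0.2732) + (-0.2347) + (-0.1844) + (-0.3597) + (-0.1844) + (-0.1161) + (-0.1161) + (-0.1844)) = 1.7692.
With S = 9 species, ln S = 2.1972, so J = 1.7692/2.1972 = 0.8052, i.e. 0.81 to 2 decimal places.

0.81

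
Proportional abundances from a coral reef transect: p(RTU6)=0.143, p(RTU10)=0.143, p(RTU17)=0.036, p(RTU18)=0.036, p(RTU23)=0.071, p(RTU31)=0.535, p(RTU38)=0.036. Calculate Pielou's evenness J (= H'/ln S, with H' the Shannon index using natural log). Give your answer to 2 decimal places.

0.74

H' = −Σ pᵢ ln pᵢ = −((-0.2781) + (-0.2781) + (-0.1197) + (-0.1197) + (-0.1878) + (-0.3346) + (-0.1197)) = 1.4377 (working shown to 4 dp, full precision carried).
With S = 7 species, ln S = 1.9459, so J = 1.4377/1.9459 = 0.7388, i.e. 0.74 to 2 decimal places.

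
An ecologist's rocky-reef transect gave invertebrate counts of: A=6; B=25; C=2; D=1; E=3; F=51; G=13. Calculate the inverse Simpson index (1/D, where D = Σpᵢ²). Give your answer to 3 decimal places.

2.961

Total N = 6+25+2+1+3+51+13 = 101, so the proportions are 0.059406, 0.247525, 0.019802, 0.009901, 0.029703, 0.50495, 0.128713 (working shown to 6 dp, full precision carried).
D = 0.059406² + 0.247525² + 0.019802² + 0.009901² + 0.029703² + 0.50495² + 0.128713² = 0.003529 + 0.061269 + 0.000392 + 0.000098 + 0.000882 + 0.254975 + 0.016567 = 0.337712.
So 1/D = 2.96110, i.e. 2.961 to 3 decimal places.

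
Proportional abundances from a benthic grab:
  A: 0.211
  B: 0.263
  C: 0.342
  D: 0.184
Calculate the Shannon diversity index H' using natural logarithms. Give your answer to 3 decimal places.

1.358

Each pᵢ ln pᵢ term (working shown to 5 dp, full precision carried): 0.211×(-1.55590)=-0.32829, 0.263×(-1.33560)=-0.35126, 0.342×(-1.07294)=-0.36695, 0.184×(-1.69282)=-0.31148.
Sum = -1.35798, so H' = 1.358.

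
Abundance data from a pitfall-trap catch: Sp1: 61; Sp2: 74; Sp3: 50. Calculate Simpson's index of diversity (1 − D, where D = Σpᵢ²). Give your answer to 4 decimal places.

Total N = 61+74+50 = 185, so the proportions are 0.32973, 0.4, 0.27027 (working shown to 6 dp, full precision carried).
D = 0.32973² + 0.4² + 0.27027² = 0.108722 + 0.160000 + 0.073046 = 0.341768.
So 1 − D = 0.658232, i.e. 0.6582 to 4 decimal places.

0.6582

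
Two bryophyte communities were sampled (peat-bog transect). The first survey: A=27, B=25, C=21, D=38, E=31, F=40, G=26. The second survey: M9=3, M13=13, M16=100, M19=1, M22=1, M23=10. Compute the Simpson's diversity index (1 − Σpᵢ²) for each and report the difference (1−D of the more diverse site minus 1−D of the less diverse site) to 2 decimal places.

The first survey: N=208, proportions 0.12980769, 0.12019231, 0.10096154, 0.18269231, 0.14903846, 0.19230769, 0.125, giving 1−D = 0.85031435 (working shown to 8 dp, full precision carried).
The second survey: N=128, proportions 0.0234375, 0.1015625, 0.78125, 0.0078125, 0.0078125, 0.078125, giving 1−D = 0.37255859.
Difference = |0.85031435 − 0.37255859| = 0.47775576, i.e. 0.48 to 2 decimal places.

0.48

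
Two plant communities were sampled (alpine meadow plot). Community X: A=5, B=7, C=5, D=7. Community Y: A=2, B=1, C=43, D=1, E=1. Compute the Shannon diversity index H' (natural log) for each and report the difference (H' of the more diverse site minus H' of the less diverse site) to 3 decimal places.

0.899

Community X: N=24, proportions 0.20833, 0.29167, 0.20833, 0.29167, giving H' = 1.37234 (working shown to 5 dp, full precision carried).
Community Y: N=48, proportions 0.04167, 0.02083, 0.89583, 0.02083, 0.02083, giving H' = 0.47291.
Difference = |1.37234 − 0.47291| = 0.89943, i.e. 0.899 to 3 decimal places.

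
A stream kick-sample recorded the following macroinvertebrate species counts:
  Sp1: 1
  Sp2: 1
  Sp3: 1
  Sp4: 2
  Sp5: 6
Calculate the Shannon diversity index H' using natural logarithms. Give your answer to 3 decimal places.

1.295

Total N = 1+1+1+2+6 = 11, so the proportions are 0.09091, 0.09091, 0.09091, 0.18182, 0.54545 (working shown to 5 dp, full precision carried).
Each pᵢ ln pᵢ term: 0.09091×(-2.39790)=-0.21799, 0.09091×(-2.39790)=-0.21799, 0.09091×(-2.39790)=-0.21799, 0.18182×(-1.70475)=-0.30995, 0.54545×(-0.60614)=-0.33062.
Sum = -1.29455, so H' = 1.295.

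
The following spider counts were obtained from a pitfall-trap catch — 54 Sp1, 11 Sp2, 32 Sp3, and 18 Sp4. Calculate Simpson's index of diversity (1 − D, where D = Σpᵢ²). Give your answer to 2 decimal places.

Total N = 54+11+32+18 = 115, so the proportions are 0.4696, 0.0957, 0.2783, 0.1565 (working shown to 4 dp, full precision carried).
D = 0.4696² + 0.0957² + 0.2783² + 0.1565² = 0.2205 + 0.0091 + 0.0774 + 0.0245 = 0.3316.
So 1 − D = 0.6684, i.e. 0.67 to 2 decimal places.

0.67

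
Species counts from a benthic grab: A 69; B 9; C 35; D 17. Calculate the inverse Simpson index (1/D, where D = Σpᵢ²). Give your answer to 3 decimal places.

Total N = 69+9+35+17 = 130, so the proportions are 0.530769, 0.069231, 0.269231, 0.130769 (working shown to 6 dp, full precision carried).
D = 0.530769² + 0.069231² + 0.269231² + 0.130769² = 0.281716 + 0.004793 + 0.072485 + 0.017101 = 0.376095.
So 1/D = 2.65890, i.e. 2.659 to 3 decimal places.

2.659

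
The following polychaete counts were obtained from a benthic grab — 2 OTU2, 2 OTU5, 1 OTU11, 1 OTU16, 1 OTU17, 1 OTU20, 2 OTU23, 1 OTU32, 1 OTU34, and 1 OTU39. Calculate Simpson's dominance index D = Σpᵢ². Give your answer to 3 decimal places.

Total N = 2+2+1+1+1+1+2+1+1+1 = 13, so the proportions are 0.15385, 0.15385, 0.07692, 0.07692, 0.07692, 0.07692, 0.15385, 0.07692, 0.07692, 0.07692 (working shown to 5 dp, full precision carried).
D = 0.15385² + 0.15385² + 0.07692² + 0.07692² + 0.07692² + 0.07692² + 0.15385² + 0.07692² + 0.07692² + 0.07692² = 0.02367 + 0.02367 + 0.00592 + 0.00592 + 0.00592 + 0.00592 + 0.02367 + 0.00592 + 0.00592 + 0.00592 = 0.11243.
To 3 decimal places, D = 0.112.

0.112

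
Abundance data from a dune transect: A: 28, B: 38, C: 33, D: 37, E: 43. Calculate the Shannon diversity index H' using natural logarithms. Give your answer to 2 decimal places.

Total N = 28+38+33+37+43 = 179, so the proportions are 0.1564, 0.2123, 0.1844, 0.2067, 0.2402 (working shown to 4 dp, full precision carried).
Each pᵢ ln pᵢ term: 0.1564×(-1.8552)=-0.2902, 0.2123×(-1.5498)=-0.3290, 0.1844×(-1.6909)=-0.3117, 0.2067×(-1.5765)=-0.3259, 0.2402×(-1.4262)=-0.3426.
Sum = -1.5994, so H' = 1.60.

1.60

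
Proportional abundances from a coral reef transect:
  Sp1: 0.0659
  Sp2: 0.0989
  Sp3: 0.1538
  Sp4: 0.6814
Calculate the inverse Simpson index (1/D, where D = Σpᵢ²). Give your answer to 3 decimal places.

1.992

D = 0.0659² + 0.0989² + 0.1538² + 0.6814² = 0.004343 + 0.009781 + 0.023654 + 0.464306 = 0.502084 (working shown to 6 dp, full precision carried).
So 1/D = 1.99170, i.e. 1.992 to 3 decimal places.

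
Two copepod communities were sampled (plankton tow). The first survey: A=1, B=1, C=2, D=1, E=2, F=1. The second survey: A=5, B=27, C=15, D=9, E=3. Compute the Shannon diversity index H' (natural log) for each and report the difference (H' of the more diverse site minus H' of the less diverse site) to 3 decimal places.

The first survey: N=8, proportions 0.125, 0.125, 0.25, 0.125, 0.25, 0.125, giving H' = 1.73287 (working shown to 5 dp, full precision carried).
The second survey: N=59, proportions 0.08475, 0.45763, 0.25424, 0.15254, 0.05085, giving H' = 1.35336.
Difference = |1.73287 − 1.35336| = 0.37951, i.e. 0.380 to 3 decimal places.

0.380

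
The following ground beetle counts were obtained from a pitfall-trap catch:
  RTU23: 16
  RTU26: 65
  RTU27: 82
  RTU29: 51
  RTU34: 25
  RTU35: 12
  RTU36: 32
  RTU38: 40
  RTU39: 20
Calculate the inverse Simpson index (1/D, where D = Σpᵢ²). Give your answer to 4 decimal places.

Total N = 16+65+82+51+25+12+32+40+20 = 343, so the proportions are 0.04664723, 0.18950437, 0.23906706, 0.14868805, 0.0728863, 0.03498542, 0.09329446, 0.11661808, 0.05830904 (working shown to 8 dp, full precision carried).
D = 0.04664723² + 0.18950437² + 0.23906706² + 0.14868805² + 0.0728863² + 0.03498542² + 0.09329446² + 0.11661808² + 0.05830904² = 0.00217596 + 0.03591191 + 0.05715306 + 0.02210814 + 0.00531241 + 0.00122398 + 0.00870386 + 0.01359978 + 0.00339994 = 0.14958903.
So 1/D = 6.684982, i.e. 6.6850 to 4 decimal places.

6.6850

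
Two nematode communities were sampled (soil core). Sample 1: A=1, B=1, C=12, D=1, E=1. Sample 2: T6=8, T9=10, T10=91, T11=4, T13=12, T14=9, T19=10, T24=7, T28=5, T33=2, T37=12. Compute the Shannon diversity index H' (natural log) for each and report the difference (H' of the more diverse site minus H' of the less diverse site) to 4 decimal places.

Sample 1: N=16, proportions 0.0625, 0.0625, 0.75, 0.0625, 0.0625, giving H' = 0.908909 (working shown to 6 dp, full precision carried).
Sample 2: N=170, proportions 0.047059, 0.058824, 0.535294, 0.023529, 0.070588, 0.052941, 0.058824, 0.041176, 0.029412, 0.011765, 0.070588, giving H' = 1.717044.
Difference = |0.908909 − 1.717044| = 0.808135, i.e. 0.8081 to 4 decimal places.

0.8081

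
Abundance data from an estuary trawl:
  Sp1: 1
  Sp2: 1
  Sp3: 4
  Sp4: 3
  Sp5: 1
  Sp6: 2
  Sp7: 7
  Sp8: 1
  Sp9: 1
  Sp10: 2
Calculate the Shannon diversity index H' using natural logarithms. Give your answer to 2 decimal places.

Total N = 1+1+4+3+1+2+7+1+1+2 = 23, so the proportions are 0.0435, 0.0435, 0.1739, 0.1304, 0.0435, 0.087, 0.3043, 0.0435, 0.0435, 0.087 (working shown to 4 dp, full precision carried).
Each pᵢ ln pᵢ term: 0.0435×(-3.1355)=-0.1363, 0.0435×(-3.1355)=-0.1363, 0.1739×(-1.7492)=-0.3042, 0.1304×(-2.0369)=-0.2657, 0.0435×(-3.1355)=-0.1363, 0.087×(-2.4423)=-0.2124, 0.3043×(-1.1896)=-0.3620, 0.0435×(-3.1355)=-0.1363, 0.0435×(-3.1355)=-0.1363, 0.087×(-2.4423)=-0.2124.
Sum = -2.0383, so H' = 2.04.

2.04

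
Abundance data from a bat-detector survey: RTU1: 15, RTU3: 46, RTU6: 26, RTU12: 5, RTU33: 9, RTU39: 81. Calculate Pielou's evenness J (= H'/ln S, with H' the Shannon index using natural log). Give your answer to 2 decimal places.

0.80

Total N = 15+46+26+5+9+81 = 182, so the proportions are 0.0824, 0.2527, 0.1429, 0.0275, 0.0495, 0.4451 (working shown to 4 dp, full precision carried).
H' = −Σ pᵢ ln pᵢ = −((-0.2057) + (-0.3476) + (-0.2780) + (-0.0988) + (-0.1487) + (-0.3603)) = 1.4391.
With S = 6 species, ln S = 1.7918, so J = 1.4391/1.7918 = 0.8032, i.e. 0.80 to 2 decimal places.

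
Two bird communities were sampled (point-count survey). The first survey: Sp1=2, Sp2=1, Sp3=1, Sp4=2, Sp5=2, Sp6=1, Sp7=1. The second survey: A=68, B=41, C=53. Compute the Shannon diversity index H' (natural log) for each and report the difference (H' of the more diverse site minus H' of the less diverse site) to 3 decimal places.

0.809

The first survey: N=10, proportions 0.2, 0.1, 0.1, 0.2, 0.2, 0.1, 0.1, giving H' = 1.88670 (working shown to 5 dp, full precision carried).
The second survey: N=162, proportions 0.41975, 0.25309, 0.32716, giving H' = 1.07767.
Difference = |1.88670 − 1.07767| = 0.80903, i.e. 0.809 to 3 decimal places.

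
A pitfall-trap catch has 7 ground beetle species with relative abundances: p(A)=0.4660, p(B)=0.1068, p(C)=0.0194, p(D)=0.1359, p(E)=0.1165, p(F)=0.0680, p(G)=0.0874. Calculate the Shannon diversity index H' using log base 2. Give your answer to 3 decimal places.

2.292

Each pᵢ log₂ pᵢ term (working shown to 5 dp, full precision carried): 0.466×(-1.10160)=-0.51334, 0.1068×(-3.22702)=-0.34465, 0.0194×(-5.68780)=-0.11034, 0.1359×(-2.87938)=-0.39131, 0.1165×(-3.10160)=-0.36134, 0.068×(-3.87832)=-0.26373, 0.0874×(-3.51622)=-0.30732.
Sum = -2.29202, so H' = 2.292.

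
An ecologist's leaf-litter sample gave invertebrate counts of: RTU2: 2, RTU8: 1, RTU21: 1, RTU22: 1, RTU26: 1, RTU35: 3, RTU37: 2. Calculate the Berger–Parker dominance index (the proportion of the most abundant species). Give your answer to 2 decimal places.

0.27

Total N = 2+1+1+1+1+3+2 = 11, so the proportions are 0.1818, 0.0909, 0.0909, 0.0909, 0.0909, 0.2727, 0.1818 (working shown to 4 dp, full precision carried).
The largest proportion is 0.2727, i.e. d = 0.27 to 2 decimal places.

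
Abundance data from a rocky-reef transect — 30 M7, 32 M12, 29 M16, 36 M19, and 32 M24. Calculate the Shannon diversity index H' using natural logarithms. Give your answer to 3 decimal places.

Total N = 30+32+29+36+32 = 159, so the proportions are 0.18868, 0.20126, 0.18239, 0.22642, 0.20126 (working shown to 5 dp, full precision carried).
Each pᵢ ln pᵢ term: 0.18868×(-1.66771)=-0.31466, 0.20126×(-1.60317)=-0.32265, 0.18239×(-1.70161)=-0.31036, 0.22642×(-1.48539)=-0.33631, 0.20126×(-1.60317)=-0.32265.
Sum = -1.60663, so H' = 1.607.

1.607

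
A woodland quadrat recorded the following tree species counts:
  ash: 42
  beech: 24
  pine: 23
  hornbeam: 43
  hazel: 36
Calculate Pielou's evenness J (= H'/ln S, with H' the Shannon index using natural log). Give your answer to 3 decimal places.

0.979

Total N = 42+24+23+43+36 = 168, so the proportions are 0.25, 0.14286, 0.1369, 0.25595, 0.21429 (working shown to 5 dp, full precision carried).
H' = −Σ pᵢ ln pᵢ = −((-0.34657) + (-0.27799) + (-0.27223) + (-0.34880) + (-0.33010)) = 1.57569.
With S = 5 species, ln S = 1.60944, so J = 1.57569/1.60944 = 0.97903, i.e. 0.979 to 3 decimal places.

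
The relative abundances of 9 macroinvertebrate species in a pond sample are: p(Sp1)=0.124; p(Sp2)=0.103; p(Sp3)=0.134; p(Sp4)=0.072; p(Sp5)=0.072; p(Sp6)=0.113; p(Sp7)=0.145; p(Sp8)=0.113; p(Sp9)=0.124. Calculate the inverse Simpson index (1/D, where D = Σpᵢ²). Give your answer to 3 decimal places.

D = 0.124² + 0.103² + 0.134² + 0.072² + 0.072² + 0.113² + 0.145² + 0.113² + 0.124² = 0.0153760 + 0.0106090 + 0.0179560 + 0.0051840 + 0.0051840 + 0.0127690 + 0.0210250 + 0.0127690 + 0.0153760 = 0.1162480 (working shown to 7 dp, full precision carried).
So 1/D = 8.60230, i.e. 8.602 to 3 decimal places.

8.602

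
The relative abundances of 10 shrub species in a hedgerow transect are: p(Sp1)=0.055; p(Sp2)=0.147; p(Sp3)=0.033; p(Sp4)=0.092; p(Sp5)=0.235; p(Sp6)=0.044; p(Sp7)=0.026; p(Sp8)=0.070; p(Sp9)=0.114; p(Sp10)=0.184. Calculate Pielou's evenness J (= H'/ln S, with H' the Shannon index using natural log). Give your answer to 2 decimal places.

0.91

H' = −Σ pᵢ ln pᵢ = −((-0.1595) + (-0.2818) + (-0.1126) + (-0.2195) + (-0.3403) + (-0.1374) + (-0.0949) + (-0.1861) + (-0.2476) + (-0.3115)) = 2.0913 (working shown to 4 dp, full precision carried).
With S = 10 species, ln S = 2.3026, so J = 2.0913/2.3026 = 0.9082, i.e. 0.91 to 2 decimal places.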